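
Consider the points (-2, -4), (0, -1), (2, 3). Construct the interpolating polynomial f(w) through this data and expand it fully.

Newton's divided differences:
f[-2,0] = (-1 - (-4)) / (0 - (-2)) = 3/2
f[0,2] = (3 - (-1)) / (2 - 0) = 2
f[-2,0,2] = (2 - 3/2) / (2 - (-2)) = 1/8
f(w) = -4 + (3/2)·(w + 2) + (1/8)·(w + 2)w
Expanding: f(w) = (1/8)w^2 + (7/4)w - 1

f(w) = (1/8)w^2 + (7/4)w - 1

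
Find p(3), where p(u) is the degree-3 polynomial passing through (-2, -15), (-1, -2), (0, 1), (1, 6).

Using Newton's divided-difference form:
p[-2,-1] = (-2 - (-15)) / (-1 - (-2)) = 13
p[-1,0] = (1 - (-2)) / (0 - (-1)) = 3
p[0,1] = (6 - 1) / (1 - 0) = 5
p[-2,-1,0] = (3 - 13) / (0 - (-2)) = -5
p[-1,0,1] = (5 - 3) / (1 - (-1)) = 1
p[-2,-1,0,1] = (1 - (-5)) / (1 - (-2)) = 2
p(3) = -15 + 13·(5) + (-5)·(5)·(4) + 2·(5)·(4)·(3) = 70

70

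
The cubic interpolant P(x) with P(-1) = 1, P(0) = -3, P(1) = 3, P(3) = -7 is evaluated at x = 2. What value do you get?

Evaluate each Lagrange basis at x = 2:
L_0(2) = (2)·(1)·(-1)/[(-1)·(-2)·(-4)] = 1/4
L_1(2) = (3)·(1)·(-1)/[(1)·(-1)·(-3)] = -1
L_2(2) = (3)·(2)·(-1)/[(2)·(1)·(-2)] = 3/2
L_3(2) = (3)·(2)·(1)/[(4)·(3)·(2)] = 1/4
Sum: 1·(1/4) + (-3)·(-1) + 3·(3/2) + (-7)·(1/4) = 6

6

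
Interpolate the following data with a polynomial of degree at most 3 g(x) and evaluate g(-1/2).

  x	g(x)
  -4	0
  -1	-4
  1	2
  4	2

Using Newton's divided-difference form:
g[-4,-1] = (-4 - 0) / (-1 - (-4)) = -4/3
g[-1,1] = (2 - (-4)) / (1 - (-1)) = 3
g[1,4] = (2 - 2) / (4 - 1) = 0
g[-4,-1,1] = (3 - (-4/3)) / (1 - (-4)) = 13/15
g[-1,1,4] = (0 - 3) / (4 - (-1)) = -3/5
g[-4,-1,1,4] = (-3/5 - 13/15) / (4 - (-4)) = -11/60
g(-1/2) = 0 + (-4/3)·(7/2) + (13/15)·(7/2)·(1/2) + (-11/60)·(7/2)·(1/2)·(-3/2) = -427/160

-427/160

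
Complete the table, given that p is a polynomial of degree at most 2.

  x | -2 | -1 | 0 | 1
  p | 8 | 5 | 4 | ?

5

The 3 known values determine p uniquely (degree ≤ 2).
L_0(1) = (2)·(1)/[(-1)·(-2)] = 1
L_1(1) = (3)·(1)/[(1)·(-1)] = -3
L_2(1) = (3)·(2)/[(2)·(1)] = 3
Sum: 8·(1) + 5·(-3) + 4·(3) = 5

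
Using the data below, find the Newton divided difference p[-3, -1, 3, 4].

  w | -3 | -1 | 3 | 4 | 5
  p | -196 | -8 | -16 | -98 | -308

0

p[-3,-1] = (-8 - (-196)) / (-1 - (-3)) = 94
p[-1,3] = (-16 - (-8)) / (3 - (-1)) = -2
p[3,4] = (-98 - (-16)) / (4 - 3) = -82
p[-3,-1,3] = (-2 - 94) / (3 - (-3)) = -16
p[-1,3,4] = (-82 - (-2)) / (4 - (-1)) = -16
p[-3,-1,3,4] = (-16 - (-16)) / (4 - (-3)) = 0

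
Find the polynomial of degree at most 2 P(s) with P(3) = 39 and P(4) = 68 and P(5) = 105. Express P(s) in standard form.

P(s) = 4s^2 + s

Newton's divided differences:
P[3,4] = (68 - 39) / (4 - 3) = 29
P[4,5] = (105 - 68) / (5 - 4) = 37
P[3,4,5] = (37 - 29) / (5 - 3) = 4
P(s) = 39 + 29·(s - 3) + 4·(s - 3)(s - 4)
Expanding: P(s) = 4s^2 + s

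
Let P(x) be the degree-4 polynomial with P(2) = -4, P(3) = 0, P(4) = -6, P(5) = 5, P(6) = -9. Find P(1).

-114

Using Newton's divided-difference form:
P[2,3] = (0 - (-4)) / (3 - 2) = 4
P[3,4] = (-6 - 0) / (4 - 3) = -6
P[4,5] = (5 - (-6)) / (5 - 4) = 11
P[5,6] = (-9 - 5) / (6 - 5) = -14
P[2,3,4] = (-6 - 4) / (4 - 2) = -5
P[3,4,5] = (11 - (-6)) / (5 - 3) = 17/2
P[4,5,6] = (-14 - 11) / (6 - 4) = -25/2
P[2,3,4,5] = (17/2 - (-5)) / (5 - 2) = 9/2
P[3,4,5,6] = (-25/2 - 17/2) / (6 - 3) = -7
P[2,3,4,5,6] = (-7 - 9/2) / (6 - 2) = -23/8
P(1) = -4 + 4·(-1) + (-5)·(-1)·(-2) + (9/2)·(-1)·(-2)·(-3) + (-23/8)·(-1)·(-2)·(-3)·(-4) = -114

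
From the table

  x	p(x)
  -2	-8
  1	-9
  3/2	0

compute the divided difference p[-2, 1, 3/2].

110/21

p[-2,1] = (-9 - (-8)) / (1 - (-2)) = -1/3
p[1,3/2] = (0 - (-9)) / (3/2 - 1) = 18
p[-2,1,3/2] = (18 - (-1/3)) / (3/2 - (-2)) = 110/21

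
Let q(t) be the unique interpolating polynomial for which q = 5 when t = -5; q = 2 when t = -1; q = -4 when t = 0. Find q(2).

-223/10

Using Newton's divided-difference form:
q[-5,-1] = (2 - 5) / (-1 - (-5)) = -3/4
q[-1,0] = (-4 - 2) / (0 - (-1)) = -6
q[-5,-1,0] = (-6 - (-3/4)) / (0 - (-5)) = -21/20
q(2) = 5 + (-3/4)·(7) + (-21/20)·(7)·(3) = -223/10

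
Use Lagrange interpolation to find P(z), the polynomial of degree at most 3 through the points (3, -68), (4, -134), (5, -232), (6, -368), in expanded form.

P(z) = -z^3 - 4z^2 - z - 2

Build the Lagrange basis polynomials:
L_0(z) = (z - 4)(z - 5)(z - 6) / [-6] = -(1/6)z^3 + (5/2)z^2 - (37/3)z + 20
L_1(z) = (z - 3)(z - 5)(z - 6) / [2] = (1/2)z^3 - 7z^2 + (63/2)z - 45
L_2(z) = (z - 3)(z - 4)(z - 6) / [-2] = -(1/2)z^3 + (13/2)z^2 - 27z + 36
L_3(z) = (z - 3)(z - 4)(z - 5) / [6] = (1/6)z^3 - 2z^2 + (47/6)z - 10
P(z) = (-68)·L_0 + (-134)·L_1 + (-232)·L_2 + (-368)·L_3
  (-68)·L_0(z) = (34/3)z^3 - 170z^2 + (2516/3)z - 1360
  (-134)·L_1(z) = -67z^3 + 938z^2 - 4221z + 6030
  (-232)·L_2(z) = 116z^3 - 1508z^2 + 6264z - 8352
  (-368)·L_3(z) = -(184/3)z^3 + 736z^2 - (8648/3)z + 3680
Adding term by term: -z^3 - 4z^2 - z - 2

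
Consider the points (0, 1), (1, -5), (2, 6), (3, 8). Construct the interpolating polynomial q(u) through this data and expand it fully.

q(u) = -(13/3)u^3 + (43/2)u^2 - (139/6)u + 1

Newton's divided differences:
q[0,1] = (-5 - 1) / (1 - 0) = -6
q[1,2] = (6 - (-5)) / (2 - 1) = 11
q[2,3] = (8 - 6) / (3 - 2) = 2
q[0,1,2] = (11 - (-6)) / (2 - 0) = 17/2
q[1,2,3] = (2 - 11) / (3 - 1) = -9/2
q[0,1,2,3] = (-9/2 - 17/2) / (3 - 0) = -13/3
q(u) = 1 + (-6)·u + (17/2)·u(u - 1) + (-13/3)·u(u - 1)(u - 2)
Expanding: q(u) = -(13/3)u^3 + (43/2)u^2 - (139/6)u + 1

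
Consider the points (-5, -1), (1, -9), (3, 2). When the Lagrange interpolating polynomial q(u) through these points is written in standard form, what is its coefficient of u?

25/12

L_0(u) = (u - 1)(u - 3) / [48] = (1/48)u^2 - (1/12)u + 1/16
L_1(u) = (u + 5)(u - 3) / [-12] = -(1/12)u^2 - (1/6)u + 5/4
L_2(u) = (u + 5)(u - 1) / [16] = (1/16)u^2 + (1/4)u - 5/16
q(u) = (-1)·L_0 + (-9)·L_1 + 2·L_2
Only the coefficient of u is needed; take it from each L_i and combine:
(-1)·(-1/12) + (-9)·(-1/6) + 2·(1/4) = 25/12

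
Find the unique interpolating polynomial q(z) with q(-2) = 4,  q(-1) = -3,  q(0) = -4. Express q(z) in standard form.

q(z) = 3z^2 + 2z - 4

Newton's divided differences:
q[-2,-1] = (-3 - 4) / (-1 - (-2)) = -7
q[-1,0] = (-4 - (-3)) / (0 - (-1)) = -1
q[-2,-1,0] = (-1 - (-7)) / (0 - (-2)) = 3
q(z) = 4 + (-7)·(z + 2) + 3·(z + 2)(z + 1)
Expanding: q(z) = 3z^2 + 2z - 4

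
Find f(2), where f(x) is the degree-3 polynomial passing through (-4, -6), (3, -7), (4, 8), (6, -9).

L_0(2) = (-1)·(-2)·(-4)/[(-7)·(-8)·(-10)] = 1/70
L_1(2) = (6)·(-2)·(-4)/[(7)·(-1)·(-3)] = 16/7
L_2(2) = (6)·(-1)·(-4)/[(8)·(1)·(-2)] = -3/2
L_3(2) = (6)·(-1)·(-2)/[(10)·(3)·(2)] = 1/5
Sum: (-6)·(1/70) + (-7)·(16/7) + 8·(-3/2) + (-9)·(1/5) = -1046/35

-1046/35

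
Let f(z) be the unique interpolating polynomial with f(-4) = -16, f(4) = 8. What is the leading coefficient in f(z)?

The leading coefficient equals the top divided difference f[-4,4].
f[-4,4] = (8 - (-16)) / (4 - (-4)) = 3

3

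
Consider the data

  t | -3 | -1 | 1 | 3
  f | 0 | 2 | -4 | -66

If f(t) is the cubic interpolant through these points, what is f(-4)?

11

L_0(-4) = (-3)·(-5)·(-7)/[(-2)·(-4)·(-6)] = 35/16
L_1(-4) = (-1)·(-5)·(-7)/[(2)·(-2)·(-4)] = -35/16
L_2(-4) = (-1)·(-3)·(-7)/[(4)·(2)·(-2)] = 21/16
L_3(-4) = (-1)·(-3)·(-5)/[(6)·(4)·(2)] = -5/16
Sum: 0 + 2·(-35/16) + (-4)·(21/16) + (-66)·(-5/16) = 11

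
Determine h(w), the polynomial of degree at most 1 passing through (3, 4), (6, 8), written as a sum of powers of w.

h(w) = (4/3)w

L_0(w) = (w - 6) / [-3] = -(1/3)w + 2
L_1(w) = (w - 3) / [3] = (1/3)w - 1
h(w) = 4·L_0 + 8·L_1
  4·L_0(w) = -(4/3)w + 8
  8·L_1(w) = (8/3)w - 8
Adding term by term: (4/3)w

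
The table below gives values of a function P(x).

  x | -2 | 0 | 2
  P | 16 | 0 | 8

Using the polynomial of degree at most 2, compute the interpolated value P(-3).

Evaluate each Lagrange basis at x = -3:
L_0(-3) = (-3)·(-5)/[(-2)·(-4)] = 15/8
L_1(-3) = (-1)·(-5)/[(2)·(-2)] = -5/4
L_2(-3) = (-1)·(-3)/[(4)·(2)] = 3/8
Sum: 16·(15/8) + 0 + 8·(3/8) = 33

33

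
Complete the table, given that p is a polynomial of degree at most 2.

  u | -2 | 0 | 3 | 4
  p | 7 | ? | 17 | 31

-1

The 3 known values determine p uniquely (degree ≤ 2).
L_0(0) = (-3)·(-4)/[(-5)·(-6)] = 2/5
L_1(0) = (2)·(-4)/[(5)·(-1)] = 8/5
L_2(0) = (2)·(-3)/[(6)·(1)] = -1
Sum: 7·(2/5) + 17·(8/5) + 31·(-1) = -1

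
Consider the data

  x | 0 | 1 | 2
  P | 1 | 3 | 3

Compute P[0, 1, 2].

-1

P[0,1] = (3 - 1) / (1 - 0) = 2
P[1,2] = (3 - 3) / (2 - 1) = 0
P[0,1,2] = (0 - 2) / (2 - 0) = -1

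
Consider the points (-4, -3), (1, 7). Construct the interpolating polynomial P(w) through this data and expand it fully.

P(w) = 2w + 5

L_0(w) = (w - 1) / [-5] = -(1/5)w + 1/5
L_1(w) = (w + 4) / [5] = (1/5)w + 4/5
P(w) = (-3)·L_0 + 7·L_1
  (-3)·L_0(w) = (3/5)w - 3/5
  7·L_1(w) = (7/5)w + 28/5
Adding term by term: 2w + 5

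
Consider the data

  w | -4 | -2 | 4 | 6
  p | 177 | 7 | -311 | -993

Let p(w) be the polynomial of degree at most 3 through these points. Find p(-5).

382

L_0(-5) = (-3)·(-9)·(-11)/[(-2)·(-8)·(-10)] = 297/160
L_1(-5) = (-1)·(-9)·(-11)/[(2)·(-6)·(-8)] = -33/32
L_2(-5) = (-1)·(-3)·(-11)/[(8)·(6)·(-2)] = 11/32
L_3(-5) = (-1)·(-3)·(-9)/[(10)·(8)·(2)] = -27/160
Sum: 177·(297/160) + 7·(-33/32) + (-311)·(11/32) + (-993)·(-27/160) = 382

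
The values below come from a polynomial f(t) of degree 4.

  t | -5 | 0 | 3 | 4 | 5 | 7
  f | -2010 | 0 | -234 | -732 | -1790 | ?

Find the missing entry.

-6930

The 5 known values determine f uniquely (degree ≤ 4).
Evaluate each Lagrange basis at t = 7:
L_0(7) = (7)·(4)·(3)·(2)/[(-5)·(-8)·(-9)·(-10)] = 7/150
L_1(7) = (12)·(4)·(3)·(2)/[(5)·(-3)·(-4)·(-5)] = -24/25
L_2(7) = (12)·(7)·(3)·(2)/[(8)·(3)·(-1)·(-2)] = 21/2
L_3(7) = (12)·(7)·(4)·(2)/[(9)·(4)·(1)·(-1)] = -56/3
L_4(7) = (12)·(7)·(4)·(3)/[(10)·(5)·(2)·(1)] = 252/25
Sum: (-2010)·(7/150) + 0 + (-234)·(21/2) + (-732)·(-56/3) + (-1790)·(252/25) = -6930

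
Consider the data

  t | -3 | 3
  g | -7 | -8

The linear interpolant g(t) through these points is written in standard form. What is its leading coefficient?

The leading coefficient equals the top divided difference g[-3,3].
g[-3,3] = (-8 - (-7)) / (3 - (-3)) = -1/6

-1/6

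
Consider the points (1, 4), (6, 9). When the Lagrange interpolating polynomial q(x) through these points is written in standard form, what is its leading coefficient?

1

The leading coefficient equals the top divided difference q[1,6].
q[1,6] = (9 - 4) / (6 - 1) = 1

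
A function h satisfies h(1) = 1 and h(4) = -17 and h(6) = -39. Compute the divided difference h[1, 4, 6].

h[1,4] = (-17 - 1) / (4 - 1) = -6
h[4,6] = (-39 - (-17)) / (6 - 4) = -11
h[1,4,6] = (-11 - (-6)) / (6 - 1) = -1

-1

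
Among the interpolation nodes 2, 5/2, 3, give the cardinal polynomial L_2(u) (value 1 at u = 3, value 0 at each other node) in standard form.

L_2(u) = 2u^2 - 9u + 10

L_2(u) = (u - 2)(u - 5/2) / [(1)·(1/2)]
       = (u^2 - (9/2)u + 5) / (1/2)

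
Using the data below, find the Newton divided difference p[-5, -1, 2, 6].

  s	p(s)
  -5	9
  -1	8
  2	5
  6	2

p[-5,-1] = (8 - 9) / (-1 - (-5)) = -1/4
p[-1,2] = (5 - 8) / (2 - (-1)) = -1
p[2,6] = (2 - 5) / (6 - 2) = -3/4
p[-5,-1,2] = (-1 - (-1/4)) / (2 - (-5)) = -3/28
p[-1,2,6] = (-3/4 - (-1)) / (6 - (-1)) = 1/28
p[-5,-1,2,6] = (1/28 - (-3/28)) / (6 - (-5)) = 1/77

1/77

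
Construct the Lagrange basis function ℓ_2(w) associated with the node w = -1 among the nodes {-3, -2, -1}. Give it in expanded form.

ℓ_2(w) = (1/2)w^2 + (5/2)w + 3

ℓ_2(w) = (w + 3)(w + 2) / [(2)·(1)]
       = (w^2 + 5w + 6) / (2)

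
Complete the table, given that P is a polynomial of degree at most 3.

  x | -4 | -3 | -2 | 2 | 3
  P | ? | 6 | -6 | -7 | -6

269/10

The 4 known values determine P uniquely (degree ≤ 3).
Evaluate each Lagrange basis at x = -4:
L_0(-4) = (-2)·(-6)·(-7)/[(-1)·(-5)·(-6)] = 14/5
L_1(-4) = (-1)·(-6)·(-7)/[(1)·(-4)·(-5)] = -21/10
L_2(-4) = (-1)·(-2)·(-7)/[(5)·(4)·(-1)] = 7/10
L_3(-4) = (-1)·(-2)·(-6)/[(6)·(5)·(1)] = -2/5
Sum: 6·(14/5) + (-6)·(-21/10) + (-7)·(7/10) + (-6)·(-2/5) = 269/10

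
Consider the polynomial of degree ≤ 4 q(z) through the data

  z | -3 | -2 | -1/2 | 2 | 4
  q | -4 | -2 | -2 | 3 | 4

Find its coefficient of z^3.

109/1800

Build the Lagrange basis polynomials:
L_0(z) = (z + 2)(z + 1/2)(z - 2)(z - 4) / [175/2] = (2/175)z^4 - (1/25)z^3 - (12/175)z^2 + (4/25)z + 16/175
L_1(z) = (z + 3)(z + 1/2)(z - 2)(z - 4) / [-36] = -(1/36)z^4 + (5/72)z^3 + (23/72)z^2 - (19/36)z - 1/3
L_2(z) = (z + 3)(z + 2)(z - 2)(z - 4) / [675/16] = (16/675)z^4 - (16/675)z^3 - (256/675)z^2 + (64/675)z + 256/225
L_3(z) = (z + 3)(z + 2)(z + 1/2)(z - 4) / [-100] = -(1/100)z^4 - (3/200)z^3 + (27/200)z^2 + (31/100)z + 3/25
L_4(z) = (z + 3)(z + 2)(z + 1/2)(z - 2) / [378] = (1/378)z^4 + (1/108)z^3 - (5/756)z^2 - (1/27)z - 1/63
q(z) = (-4)·L_0 + (-2)·L_1 + (-2)·L_2 + 3·L_3 + 4·L_4
Only the coefficient of z^3 is needed; take it from each L_i and combine:
(-4)·(-1/25) + (-2)·(5/72) + (-2)·(-16/675) + 3·(-3/200) + 4·(1/108) = 109/1800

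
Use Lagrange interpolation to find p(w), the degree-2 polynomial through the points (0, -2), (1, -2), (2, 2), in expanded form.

Build the Lagrange basis polynomials:
L_0(w) = (w - 1)(w - 2) / [2] = (1/2)w^2 - (3/2)w + 1
L_1(w) = w(w - 2) / [-1] = -w^2 + 2w
L_2(w) = w(w - 1) / [2] = (1/2)w^2 - (1/2)w
p(w) = (-2)·L_0 + (-2)·L_1 + 2·L_2
  (-2)·L_0(w) = -w^2 + 3w - 2
  (-2)·L_1(w) = 2w^2 - 4w
  2·L_2(w) = w^2 - w
Adding term by term: 2w^2 - 2w - 2

p(w) = 2w^2 - 2w - 2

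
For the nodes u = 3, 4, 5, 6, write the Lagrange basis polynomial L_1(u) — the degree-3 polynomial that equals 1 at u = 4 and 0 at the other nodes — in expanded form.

L_1(u) = (u - 3)(u - 5)(u - 6) / [(1)·(-1)·(-2)]
       = (u^3 - 14u^2 + 63u - 90) / (2)

L_1(u) = (1/2)u^3 - 7u^2 + (63/2)u - 45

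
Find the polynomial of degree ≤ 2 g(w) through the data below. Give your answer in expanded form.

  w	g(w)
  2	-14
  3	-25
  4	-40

g(w) = -2w^2 - w - 4

Build the Lagrange basis polynomials:
L_0(w) = (w - 3)(w - 4) / [2] = (1/2)w^2 - (7/2)w + 6
L_1(w) = (w - 2)(w - 4) / [-1] = -w^2 + 6w - 8
L_2(w) = (w - 2)(w - 3) / [2] = (1/2)w^2 - (5/2)w + 3
g(w) = (-14)·L_0 + (-25)·L_1 + (-40)·L_2
  (-14)·L_0(w) = -7w^2 + 49w - 84
  (-25)·L_1(w) = 25w^2 - 150w + 200
  (-40)·L_2(w) = -20w^2 + 100w - 120
Adding term by term: -2w^2 - w - 4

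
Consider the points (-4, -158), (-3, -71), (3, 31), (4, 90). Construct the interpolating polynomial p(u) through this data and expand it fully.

p(u) = 2u^3 - 2u^2 - u - 2

L_0(u) = (u + 3)(u - 3)(u - 4) / [-56] = -(1/56)u^3 + (1/14)u^2 + (9/56)u - 9/14
L_1(u) = (u + 4)(u - 3)(u - 4) / [42] = (1/42)u^3 - (1/14)u^2 - (8/21)u + 8/7
L_2(u) = (u + 4)(u + 3)(u - 4) / [-42] = -(1/42)u^3 - (1/14)u^2 + (8/21)u + 8/7
L_3(u) = (u + 4)(u + 3)(u - 3) / [56] = (1/56)u^3 + (1/14)u^2 - (9/56)u - 9/14
p(u) = (-158)·L_0 + (-71)·L_1 + 31·L_2 + 90·L_3
  (-158)·L_0(u) = (79/28)u^3 - (79/7)u^2 - (711/28)u + 711/7
  (-71)·L_1(u) = -(71/42)u^3 + (71/14)u^2 + (568/21)u - 568/7
  31·L_2(u) = -(31/42)u^3 - (31/14)u^2 + (248/21)u + 248/7
  90·L_3(u) = (45/28)u^3 + (45/7)u^2 - (405/28)u - 405/7
Adding term by term: 2u^3 - 2u^2 - u - 2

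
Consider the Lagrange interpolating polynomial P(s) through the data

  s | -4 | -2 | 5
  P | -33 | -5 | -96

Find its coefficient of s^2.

The leading coefficient equals the top divided difference P[-4,-2,5].
P[-4,-2] = (-5 - (-33)) / (-2 - (-4)) = 14
P[-2,5] = (-96 - (-5)) / (5 - (-2)) = -13
P[-4,-2,5] = (-13 - 14) / (5 - (-4)) = -3

-3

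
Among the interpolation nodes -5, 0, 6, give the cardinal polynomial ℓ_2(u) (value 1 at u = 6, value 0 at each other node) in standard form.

ℓ_2(u) = (u + 5)u / [(11)·(6)]
       = (u^2 + 5u) / (66)

ℓ_2(u) = (1/66)u^2 + (5/66)u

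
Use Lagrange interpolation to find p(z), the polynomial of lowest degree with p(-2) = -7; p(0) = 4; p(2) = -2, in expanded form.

p(z) = -(17/8)z^2 + (5/4)z + 4

L_0(z) = z(z - 2) / [8] = (1/8)z^2 - (1/4)z
L_1(z) = (z + 2)(z - 2) / [-4] = -(1/4)z^2 + 1
L_2(z) = (z + 2)z / [8] = (1/8)z^2 + (1/4)z
p(z) = (-7)·L_0 + 4·L_1 + (-2)·L_2
  (-7)·L_0(z) = -(7/8)z^2 + (7/4)z
  4·L_1(z) = -z^2 + 4
  (-2)·L_2(z) = -(1/4)z^2 - (1/2)z
Adding term by term: -(17/8)z^2 + (5/4)z + 4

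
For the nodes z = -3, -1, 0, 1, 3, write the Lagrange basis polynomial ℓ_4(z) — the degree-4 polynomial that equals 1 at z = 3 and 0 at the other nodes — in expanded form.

ℓ_4(z) = (1/144)z^4 + (1/48)z^3 - (1/144)z^2 - (1/48)z

ℓ_4(z) = (z + 3)(z + 1)z(z - 1) / [(6)·(4)·(3)·(2)]
       = (z^4 + 3z^3 - z^2 - 3z) / (144)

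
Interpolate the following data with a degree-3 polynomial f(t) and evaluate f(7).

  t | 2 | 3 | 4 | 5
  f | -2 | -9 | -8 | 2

L_0(7) = (4)·(3)·(2)/[(-1)·(-2)·(-3)] = -4
L_1(7) = (5)·(3)·(2)/[(1)·(-1)·(-2)] = 15
L_2(7) = (5)·(4)·(2)/[(2)·(1)·(-1)] = -20
L_3(7) = (5)·(4)·(3)/[(3)·(2)·(1)] = 10
Sum: (-2)·(-4) + (-9)·(15) + (-8)·(-20) + 2·(10) = 53

53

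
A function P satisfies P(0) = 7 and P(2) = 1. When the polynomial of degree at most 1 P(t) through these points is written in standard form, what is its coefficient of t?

Build the Lagrange basis polynomials:
L_0(t) = (t - 2) / [-2] = -(1/2)t + 1
L_1(t) = t / [2] = (1/2)t
P(t) = 7·L_0 + 1·L_1
Only the coefficient of t is needed; take it from each L_i and combine:
7·(-1/2) + 1·(1/2) = -3

-3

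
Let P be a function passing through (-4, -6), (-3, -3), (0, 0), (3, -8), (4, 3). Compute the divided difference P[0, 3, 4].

P[0,3] = (-8 - 0) / (3 - 0) = -8/3
P[3,4] = (3 - (-8)) / (4 - 3) = 11
P[0,3,4] = (11 - (-8/3)) / (4 - 0) = 41/12

41/12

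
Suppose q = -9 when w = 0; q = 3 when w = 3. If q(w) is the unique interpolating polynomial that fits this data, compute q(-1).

Evaluate each Lagrange basis at w = -1:
L_0(-1) = (-4)/[(-3)] = 4/3
L_1(-1) = (-1)/[(3)] = -1/3
Sum: (-9)·(4/3) + 3·(-1/3) = -13

-13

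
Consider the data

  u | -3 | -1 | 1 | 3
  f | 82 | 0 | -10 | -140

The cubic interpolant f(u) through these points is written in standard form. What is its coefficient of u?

Build the Lagrange basis polynomials:
L_0(u) = (u + 1)(u - 1)(u - 3) / [-48] = -(1/48)u^3 + (1/16)u^2 + (1/48)u - 1/16
L_1(u) = (u + 3)(u - 1)(u - 3) / [16] = (1/16)u^3 - (1/16)u^2 - (9/16)u + 9/16
L_2(u) = (u + 3)(u + 1)(u - 3) / [-16] = -(1/16)u^3 - (1/16)u^2 + (9/16)u + 9/16
L_3(u) = (u + 3)(u + 1)(u - 1) / [48] = (1/48)u^3 + (1/16)u^2 - (1/48)u - 1/16
f(u) = 82·L_0 + 0·L_1 + (-10)·L_2 + (-140)·L_3
Only the coefficient of u is needed; take it from each L_i and combine:
82·(1/48) + 0·(-9/16) + (-10)·(9/16) + (-140)·(-1/48) = -1

-1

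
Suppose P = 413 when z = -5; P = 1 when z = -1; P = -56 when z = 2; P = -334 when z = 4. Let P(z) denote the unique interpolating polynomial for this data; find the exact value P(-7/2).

131

Evaluate each Lagrange basis at z = -7/2:
L_0(-7/2) = (-5/2)·(-11/2)·(-15/2)/[(-4)·(-7)·(-9)] = 275/672
L_1(-7/2) = (3/2)·(-11/2)·(-15/2)/[(4)·(-3)·(-5)] = 33/32
L_2(-7/2) = (3/2)·(-5/2)·(-15/2)/[(7)·(3)·(-2)] = -75/112
L_3(-7/2) = (3/2)·(-5/2)·(-11/2)/[(9)·(5)·(2)] = 11/48
Sum: 413·(275/672) + 1·(33/32) + (-56)·(-75/112) + (-334)·(11/48) = 131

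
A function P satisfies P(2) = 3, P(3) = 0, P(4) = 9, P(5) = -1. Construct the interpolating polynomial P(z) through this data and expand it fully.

Build the Lagrange basis polynomials:
L_0(z) = (z - 3)(z - 4)(z - 5) / [-6] = -(1/6)z^3 + 2z^2 - (47/6)z + 10
L_1(z) = (z - 2)(z - 4)(z - 5) / [2] = (1/2)z^3 - (11/2)z^2 + 19z - 20
L_2(z) = (z - 2)(z - 3)(z - 5) / [-2] = -(1/2)z^3 + 5z^2 - (31/2)z + 15
L_3(z) = (z - 2)(z - 3)(z - 4) / [6] = (1/6)z^3 - (3/2)z^2 + (13/3)z - 4
P(z) = 3·L_0 + 0·L_1 + 9·L_2 + (-1)·L_3
  3·L_0(z) = -(1/2)z^3 + 6z^2 - (47/2)z + 30
  0·L_1(z) = 0
  9·L_2(z) = -(9/2)z^3 + 45z^2 - (279/2)z + 135
  (-1)·L_3(z) = -(1/6)z^3 + (3/2)z^2 - (13/3)z + 4
Adding term by term: -(31/6)z^3 + (105/2)z^2 - (502/3)z + 169

P(z) = -(31/6)z^3 + (105/2)z^2 - (502/3)z + 169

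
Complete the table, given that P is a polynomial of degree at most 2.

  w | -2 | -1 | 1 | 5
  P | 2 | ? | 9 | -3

41/7

The 3 known values determine P uniquely (degree ≤ 2).
Evaluate each Lagrange basis at w = -1:
L_0(-1) = (-2)·(-6)/[(-3)·(-7)] = 4/7
L_1(-1) = (1)·(-6)/[(3)·(-4)] = 1/2
L_2(-1) = (1)·(-2)/[(7)·(4)] = -1/14
Sum: 2·(4/7) + 9·(1/2) + (-3)·(-1/14) = 41/7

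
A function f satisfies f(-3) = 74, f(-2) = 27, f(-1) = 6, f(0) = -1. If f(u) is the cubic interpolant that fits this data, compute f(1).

-6

Using Newton's divided-difference form:
f[-3,-2] = (27 - 74) / (-2 - (-3)) = -47
f[-2,-1] = (6 - 27) / (-1 - (-2)) = -21
f[-1,0] = (-1 - 6) / (0 - (-1)) = -7
f[-3,-2,-1] = (-21 - (-47)) / (-1 - (-3)) = 13
f[-2,-1,0] = (-7 - (-21)) / (0 - (-2)) = 7
f[-3,-2,-1,0] = (7 - 13) / (0 - (-3)) = -2
f(1) = 74 + (-47)·(4) + 13·(4)·(3) + (-2)·(4)·(3)·(2) = -6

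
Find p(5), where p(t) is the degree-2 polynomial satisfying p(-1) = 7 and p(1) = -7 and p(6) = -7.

-11

Evaluate each Lagrange basis at t = 5:
L_0(5) = (4)·(-1)/[(-2)·(-7)] = -2/7
L_1(5) = (6)·(-1)/[(2)·(-5)] = 3/5
L_2(5) = (6)·(4)/[(7)·(5)] = 24/35
Sum: 7·(-2/7) + (-7)·(3/5) + (-7)·(24/35) = -11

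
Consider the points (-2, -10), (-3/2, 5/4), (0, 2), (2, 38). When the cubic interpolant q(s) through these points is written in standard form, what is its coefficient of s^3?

L_0(s) = (s + 3/2)s(s - 2) / [-4] = -(1/4)s^3 + (1/8)s^2 + (3/4)s
L_1(s) = (s + 2)s(s - 2) / [21/8] = (8/21)s^3 - (32/21)s
L_2(s) = (s + 2)(s + 3/2)(s - 2) / [-6] = -(1/6)s^3 - (1/4)s^2 + (2/3)s + 1
L_3(s) = (s + 2)(s + 3/2)s / [28] = (1/28)s^3 + (1/8)s^2 + (3/28)s
q(s) = (-10)·L_0 + (5/4)·L_1 + 2·L_2 + 38·L_3
Only the coefficient of s^3 is needed; take it from each L_i and combine:
(-10)·(-1/4) + (5/4)·(8/21) + 2·(-1/6) + 38·(1/28) = 4

4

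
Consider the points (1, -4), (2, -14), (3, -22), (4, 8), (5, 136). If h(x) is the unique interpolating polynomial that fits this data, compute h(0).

-4

Using Newton's divided-difference form:
h[1,2] = (-14 - (-4)) / (2 - 1) = -10
h[2,3] = (-22 - (-14)) / (3 - 2) = -8
h[3,4] = (8 - (-22)) / (4 - 3) = 30
h[4,5] = (136 - 8) / (5 - 4) = 128
h[1,2,3] = (-8 - (-10)) / (3 - 1) = 1
h[2,3,4] = (30 - (-8)) / (4 - 2) = 19
h[3,4,5] = (128 - 30) / (5 - 3) = 49
h[1,2,3,4] = (19 - 1) / (4 - 1) = 6
h[2,3,4,5] = (49 - 19) / (5 - 2) = 10
h[1,2,3,4,5] = (10 - 6) / (5 - 1) = 1
h(0) = -4 + (-10)·(-1) + 1·(-1)·(-2) + 6·(-1)·(-2)·(-3) + 1·(-1)·(-2)·(-3)·(-4) = -4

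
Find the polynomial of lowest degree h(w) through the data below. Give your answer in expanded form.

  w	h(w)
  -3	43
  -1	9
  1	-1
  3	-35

h(w) = -w^3 - 4w + 4

L_0(w) = (w + 1)(w - 1)(w - 3) / [-48] = -(1/48)w^3 + (1/16)w^2 + (1/48)w - 1/16
L_1(w) = (w + 3)(w - 1)(w - 3) / [16] = (1/16)w^3 - (1/16)w^2 - (9/16)w + 9/16
L_2(w) = (w + 3)(w + 1)(w - 3) / [-16] = -(1/16)w^3 - (1/16)w^2 + (9/16)w + 9/16
L_3(w) = (w + 3)(w + 1)(w - 1) / [48] = (1/48)w^3 + (1/16)w^2 - (1/48)w - 1/16
h(w) = 43·L_0 + 9·L_1 + (-1)·L_2 + (-35)·L_3
  43·L_0(w) = -(43/48)w^3 + (43/16)w^2 + (43/48)w - 43/16
  9·L_1(w) = (9/16)w^3 - (9/16)w^2 - (81/16)w + 81/16
  (-1)·L_2(w) = (1/16)w^3 + (1/16)w^2 - (9/16)w - 9/16
  (-35)·L_3(w) = -(35/48)w^3 - (35/16)w^2 + (35/48)w + 35/16
Adding term by term: -w^3 - 4w + 4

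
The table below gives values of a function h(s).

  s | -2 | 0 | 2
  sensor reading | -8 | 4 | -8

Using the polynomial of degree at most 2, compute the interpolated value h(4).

-44

Using Newton's divided-difference form:
h[-2,0] = (4 - (-8)) / (0 - (-2)) = 6
h[0,2] = (-8 - 4) / (2 - 0) = -6
h[-2,0,2] = (-6 - 6) / (2 - (-2)) = -3
h(4) = -8 + 6·(6) + (-3)·(6)·(4) = -44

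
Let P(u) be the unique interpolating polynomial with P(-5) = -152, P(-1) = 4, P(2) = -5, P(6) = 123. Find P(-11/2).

-1615/8

Using Newton's divided-difference form:
P[-5,-1] = (4 - (-152)) / (-1 - (-5)) = 39
P[-1,2] = (-5 - 4) / (2 - (-1)) = -3
P[2,6] = (123 - (-5)) / (6 - 2) = 32
P[-5,-1,2] = (-3 - 39) / (2 - (-5)) = -6
P[-1,2,6] = (32 - (-3)) / (6 - (-1)) = 5
P[-5,-1,2,6] = (5 - (-6)) / (6 - (-5)) = 1
P(-11/2) = -152 + 39·(-1/2) + (-6)·(-1/2)·(-9/2) + 1·(-1/2)·(-9/2)·(-15/2) = -1615/8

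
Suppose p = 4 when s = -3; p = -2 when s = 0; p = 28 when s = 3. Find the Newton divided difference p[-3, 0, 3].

p[-3,0] = (-2 - 4) / (0 - (-3)) = -2
p[0,3] = (28 - (-2)) / (3 - 0) = 10
p[-3,0,3] = (10 - (-2)) / (3 - (-3)) = 2

2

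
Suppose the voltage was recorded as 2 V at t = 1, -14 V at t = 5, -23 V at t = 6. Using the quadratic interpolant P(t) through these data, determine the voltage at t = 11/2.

-73/4

L_0(11/2) = (1/2)·(-1/2)/[(-4)·(-5)] = -1/80
L_1(11/2) = (9/2)·(-1/2)/[(4)·(-1)] = 9/16
L_2(11/2) = (9/2)·(1/2)/[(5)·(1)] = 9/20
Sum: 2·(-1/80) + (-14)·(9/16) + (-23)·(9/20) = -73/4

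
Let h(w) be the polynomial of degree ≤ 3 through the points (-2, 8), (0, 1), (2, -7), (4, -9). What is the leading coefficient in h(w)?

The leading coefficient equals the top divided difference h[-2,0,2,4].
h[-2,0] = (1 - 8) / (0 - (-2)) = -7/2
h[0,2] = (-7 - 1) / (2 - 0) = -4
h[2,4] = (-9 - (-7)) / (4 - 2) = -1
h[-2,0,2] = (-4 - (-7/2)) / (2 - (-2)) = -1/8
h[0,2,4] = (-1 - (-4)) / (4 - 0) = 3/4
h[-2,0,2,4] = (3/4 - (-1/8)) / (4 - (-2)) = 7/48

7/48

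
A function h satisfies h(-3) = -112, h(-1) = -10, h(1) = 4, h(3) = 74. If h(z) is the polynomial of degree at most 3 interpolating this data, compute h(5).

Evaluate each Lagrange basis at z = 5:
L_0(5) = (6)·(4)·(2)/[(-2)·(-4)·(-6)] = -1
L_1(5) = (8)·(4)·(2)/[(2)·(-2)·(-4)] = 4
L_2(5) = (8)·(6)·(2)/[(4)·(2)·(-2)] = -6
L_3(5) = (8)·(6)·(4)/[(6)·(4)·(2)] = 4
Sum: (-112)·(-1) + (-10)·(4) + 4·(-6) + 74·(4) = 344

344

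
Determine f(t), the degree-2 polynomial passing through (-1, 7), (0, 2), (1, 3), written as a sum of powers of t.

L_0(t) = t(t - 1) / [2] = (1/2)t^2 - (1/2)t
L_1(t) = (t + 1)(t - 1) / [-1] = -t^2 + 1
L_2(t) = (t + 1)t / [2] = (1/2)t^2 + (1/2)t
f(t) = 7·L_0 + 2·L_1 + 3·L_2
  7·L_0(t) = (7/2)t^2 - (7/2)t
  2·L_1(t) = -2t^2 + 2
  3·L_2(t) = (3/2)t^2 + (3/2)t
Adding term by term: 3t^2 - 2t + 2

f(t) = 3t^2 - 2t + 2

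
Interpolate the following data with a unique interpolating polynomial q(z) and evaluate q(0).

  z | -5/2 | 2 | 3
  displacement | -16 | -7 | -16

Evaluate each Lagrange basis at z = 0:
L_0(0) = (-2)·(-3)/[(-9/2)·(-11/2)] = 8/33
L_1(0) = (5/2)·(-3)/[(9/2)·(-1)] = 5/3
L_2(0) = (5/2)·(-2)/[(11/2)·(1)] = -10/11
Sum: (-16)·(8/33) + (-7)·(5/3) + (-16)·(-10/11) = -1

-1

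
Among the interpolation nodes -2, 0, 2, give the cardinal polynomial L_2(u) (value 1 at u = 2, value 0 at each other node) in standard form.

L_2(u) = (u + 2)u / [(4)·(2)]
       = (u^2 + 2u) / (8)

L_2(u) = (1/8)u^2 + (1/4)u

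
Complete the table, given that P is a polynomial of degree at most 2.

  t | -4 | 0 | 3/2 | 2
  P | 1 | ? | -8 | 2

The 3 known values determine P uniquely (degree ≤ 2).
Evaluate each Lagrange basis at t = 0:
L_0(0) = (-3/2)·(-2)/[(-11/2)·(-6)] = 1/11
L_1(0) = (4)·(-2)/[(11/2)·(-1/2)] = 32/11
L_2(0) = (4)·(-3/2)/[(6)·(1/2)] = -2
Sum: 1·(1/11) + (-8)·(32/11) + 2·(-2) = -299/11

-299/11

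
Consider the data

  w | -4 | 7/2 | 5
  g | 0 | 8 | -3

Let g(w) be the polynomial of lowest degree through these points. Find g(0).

52/3

Evaluate each Lagrange basis at w = 0:
L_0(0) = (-7/2)·(-5)/[(-15/2)·(-9)] = 7/27
L_1(0) = (4)·(-5)/[(15/2)·(-3/2)] = 16/9
L_2(0) = (4)·(-7/2)/[(9)·(3/2)] = -28/27
Sum: 0 + 8·(16/9) + (-3)·(-28/27) = 52/3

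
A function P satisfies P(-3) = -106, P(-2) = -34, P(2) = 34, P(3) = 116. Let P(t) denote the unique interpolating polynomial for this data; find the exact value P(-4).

Evaluate each Lagrange basis at t = -4:
L_0(-4) = (-2)·(-6)·(-7)/[(-1)·(-5)·(-6)] = 14/5
L_1(-4) = (-1)·(-6)·(-7)/[(1)·(-4)·(-5)] = -21/10
L_2(-4) = (-1)·(-2)·(-7)/[(5)·(4)·(-1)] = 7/10
L_3(-4) = (-1)·(-2)·(-6)/[(6)·(5)·(1)] = -2/5
Sum: (-106)·(14/5) + (-34)·(-21/10) + 34·(7/10) + 116·(-2/5) = -248

-248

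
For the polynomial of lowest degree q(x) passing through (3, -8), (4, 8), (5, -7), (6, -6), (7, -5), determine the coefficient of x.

16685/12

L_0(x) = (x - 4)(x - 5)(x - 6)(x - 7) / [24] = (1/24)x^4 - (11/12)x^3 + (179/24)x^2 - (319/12)x + 35
L_1(x) = (x - 3)(x - 5)(x - 6)(x - 7) / [-6] = -(1/6)x^4 + (7/2)x^3 - (161/6)x^2 + (177/2)x - 105
L_2(x) = (x - 3)(x - 4)(x - 6)(x - 7) / [4] = (1/4)x^4 - 5x^3 + (145/4)x^2 - (225/2)x + 126
L_3(x) = (x - 3)(x - 4)(x - 5)(x - 7) / [-6] = -(1/6)x^4 + (19/6)x^3 - (131/6)x^2 + (389/6)x - 70
L_4(x) = (x - 3)(x - 4)(x - 5)(x - 6) / [24] = (1/24)x^4 - (3/4)x^3 + (119/24)x^2 - (57/4)x + 15
q(x) = (-8)·L_0 + 8·L_1 + (-7)·L_2 + (-6)·L_3 + (-5)·L_4
Only the coefficient of x is needed; take it from each L_i and combine:
(-8)·(-319/12) + 8·(177/2) + (-7)·(-225/2) + (-6)·(389/6) + (-5)·(-57/4) = 16685/12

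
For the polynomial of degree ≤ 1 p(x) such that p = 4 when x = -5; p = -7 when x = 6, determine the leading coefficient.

Build the Lagrange basis polynomials:
L_0(x) = (x - 6) / [-11] = -(1/11)x + 6/11
L_1(x) = (x + 5) / [11] = (1/11)x + 5/11
p(x) = 4·L_0 + (-7)·L_1
Only the coefficient of x is needed; take it from each L_i and combine:
4·(-1/11) + (-7)·(1/11) = -1

-1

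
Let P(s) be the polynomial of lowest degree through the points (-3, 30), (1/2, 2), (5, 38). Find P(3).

Using Newton's divided-difference form:
P[-3,1/2] = (2 - 30) / (1/2 - (-3)) = -8
P[1/2,5] = (38 - 2) / (5 - 1/2) = 8
P[-3,1/2,5] = (8 - (-8)) / (5 - (-3)) = 2
P(3) = 30 + (-8)·(6) + 2·(6)·(5/2) = 12

12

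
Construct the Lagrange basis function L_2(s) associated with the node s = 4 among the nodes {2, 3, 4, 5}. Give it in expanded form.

L_2(s) = -(1/2)s^3 + 5s^2 - (31/2)s + 15

L_2(s) = (s - 2)(s - 3)(s - 5) / [(2)·(1)·(-1)]
       = (s^3 - 10s^2 + 31s - 30) / (-2)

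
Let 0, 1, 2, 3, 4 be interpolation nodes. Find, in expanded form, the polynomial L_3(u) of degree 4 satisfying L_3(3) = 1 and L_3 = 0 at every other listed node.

L_3(u) = u(u - 1)(u - 2)(u - 4) / [(3)·(2)·(1)·(-1)]
       = (u^4 - 7u^3 + 14u^2 - 8u) / (-6)

L_3(u) = -(1/6)u^4 + (7/6)u^3 - (7/3)u^2 + (4/3)u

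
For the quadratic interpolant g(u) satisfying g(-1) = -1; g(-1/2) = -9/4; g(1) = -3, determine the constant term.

-3

L_0(u) = (u + 1/2)(u - 1) / [1] = u^2 - (1/2)u - 1/2
L_1(u) = (u + 1)(u - 1) / [-3/4] = -(4/3)u^2 + 4/3
L_2(u) = (u + 1)(u + 1/2) / [3] = (1/3)u^2 + (1/2)u + 1/6
g(u) = (-1)·L_0 + (-9/4)·L_1 + (-3)·L_2
Only the constant term is needed; take it from each L_i and combine:
(-1)·(-1/2) + (-9/4)·(4/3) + (-3)·(1/6) = -3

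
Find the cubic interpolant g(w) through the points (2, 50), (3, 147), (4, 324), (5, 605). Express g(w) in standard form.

Build the Lagrange basis polynomials:
L_0(w) = (w - 3)(w - 4)(w - 5) / [-6] = -(1/6)w^3 + 2w^2 - (47/6)w + 10
L_1(w) = (w - 2)(w - 4)(w - 5) / [2] = (1/2)w^3 - (11/2)w^2 + 19w - 20
L_2(w) = (w - 2)(w - 3)(w - 5) / [-2] = -(1/2)w^3 + 5w^2 - (31/2)w + 15
L_3(w) = (w - 2)(w - 3)(w - 4) / [6] = (1/6)w^3 - (3/2)w^2 + (13/3)w - 4
g(w) = 50·L_0 + 147·L_1 + 324·L_2 + 605·L_3
  50·L_0(w) = -(25/3)w^3 + 100w^2 - (1175/3)w + 500
  147·L_1(w) = (147/2)w^3 - (1617/2)w^2 + 2793w - 2940
  324·L_2(w) = -162w^3 + 1620w^2 - 5022w + 4860
  605·L_3(w) = (605/6)w^3 - (1815/2)w^2 + (7865/3)w - 2420
Adding term by term: 4w^3 + 4w^2 + w

g(w) = 4w^3 + 4w^2 + w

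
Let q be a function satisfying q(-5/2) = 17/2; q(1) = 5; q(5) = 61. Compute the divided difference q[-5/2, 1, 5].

2

q[-5/2,1] = (5 - 17/2) / (1 - (-5/2)) = -1
q[1,5] = (61 - 5) / (5 - 1) = 14
q[-5/2,1,5] = (14 - (-1)) / (5 - (-5/2)) = 2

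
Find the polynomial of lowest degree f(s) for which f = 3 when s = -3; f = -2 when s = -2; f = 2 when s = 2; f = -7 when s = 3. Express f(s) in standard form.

L_0(s) = (s + 2)(s - 2)(s - 3) / [-30] = -(1/30)s^3 + (1/10)s^2 + (2/15)s - 2/5
L_1(s) = (s + 3)(s - 2)(s - 3) / [20] = (1/20)s^3 - (1/10)s^2 - (9/20)s + 9/10
L_2(s) = (s + 3)(s + 2)(s - 3) / [-20] = -(1/20)s^3 - (1/10)s^2 + (9/20)s + 9/10
L_3(s) = (s + 3)(s + 2)(s - 2) / [30] = (1/30)s^3 + (1/10)s^2 - (2/15)s - 2/5
f(s) = 3·L_0 + (-2)·L_1 + 2·L_2 + (-7)·L_3
  3·L_0(s) = -(1/10)s^3 + (3/10)s^2 + (2/5)s - 6/5
  (-2)·L_1(s) = -(1/10)s^3 + (1/5)s^2 + (9/10)s - 9/5
  2·L_2(s) = -(1/10)s^3 - (1/5)s^2 + (9/10)s + 9/5
  (-7)·L_3(s) = -(7/30)s^3 - (7/10)s^2 + (14/15)s + 14/5
Adding term by term: -(8/15)s^3 - (2/5)s^2 + (47/15)s + 8/5

f(s) = -(8/15)s^3 - (2/5)s^2 + (47/15)s + 8/5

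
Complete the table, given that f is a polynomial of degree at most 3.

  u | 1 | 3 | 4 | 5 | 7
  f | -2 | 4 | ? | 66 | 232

The 4 known values determine f uniquely (degree ≤ 3).
L_0(4) = (1)·(-1)·(-3)/[(-2)·(-4)·(-6)] = -1/16
L_1(4) = (3)·(-1)·(-3)/[(2)·(-2)·(-4)] = 9/16
L_2(4) = (3)·(1)·(-3)/[(4)·(2)·(-2)] = 9/16
L_3(4) = (3)·(1)·(-1)/[(6)·(4)·(2)] = -1/16
Sum: (-2)·(-1/16) + 4·(9/16) + 66·(9/16) + 232·(-1/16) = 25

25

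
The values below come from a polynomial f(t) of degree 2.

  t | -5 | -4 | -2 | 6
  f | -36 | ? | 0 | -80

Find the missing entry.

-20

The 3 known values determine f uniquely (degree ≤ 2).
Evaluate each Lagrange basis at t = -4:
L_0(-4) = (-2)·(-10)/[(-3)·(-11)] = 20/33
L_1(-4) = (1)·(-10)/[(3)·(-8)] = 5/12
L_2(-4) = (1)·(-2)/[(11)·(8)] = -1/44
Sum: (-36)·(20/33) + 0 + (-80)·(-1/44) = -20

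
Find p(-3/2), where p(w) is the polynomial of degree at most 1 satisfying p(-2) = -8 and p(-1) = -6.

L_0(-3/2) = (-1/2)/[(-1)] = 1/2
L_1(-3/2) = (1/2)/[(1)] = 1/2
Sum: (-8)·(1/2) + (-6)·(1/2) = -7

-7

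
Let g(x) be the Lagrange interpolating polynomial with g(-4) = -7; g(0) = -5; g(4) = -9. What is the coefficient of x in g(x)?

L_0(x) = x(x - 4) / [32] = (1/32)x^2 - (1/8)x
L_1(x) = (x + 4)(x - 4) / [-16] = -(1/16)x^2 + 1
L_2(x) = (x + 4)x / [32] = (1/32)x^2 + (1/8)x
g(x) = (-7)·L_0 + (-5)·L_1 + (-9)·L_2
Only the coefficient of x is needed; take it from each L_i and combine:
(-7)·(-1/8) + (-5)·(0) + (-9)·(1/8) = -1/4

-1/4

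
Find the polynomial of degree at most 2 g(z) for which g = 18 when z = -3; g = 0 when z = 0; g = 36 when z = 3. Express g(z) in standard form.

g(z) = 3z^2 + 3z

Build the Lagrange basis polynomials:
L_0(z) = z(z - 3) / [18] = (1/18)z^2 - (1/6)z
L_1(z) = (z + 3)(z - 3) / [-9] = -(1/9)z^2 + 1
L_2(z) = (z + 3)z / [18] = (1/18)z^2 + (1/6)z
g(z) = 18·L_0 + 0·L_1 + 36·L_2
  18·L_0(z) = z^2 - 3z
  0·L_1(z) = 0
  36·L_2(z) = 2z^2 + 6z
Adding term by term: 3z^2 + 3z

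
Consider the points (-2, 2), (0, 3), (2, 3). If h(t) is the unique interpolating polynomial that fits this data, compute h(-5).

-11/8

L_0(-5) = (-5)·(-7)/[(-2)·(-4)] = 35/8
L_1(-5) = (-3)·(-7)/[(2)·(-2)] = -21/4
L_2(-5) = (-3)·(-5)/[(4)·(2)] = 15/8
Sum: 2·(35/8) + 3·(-21/4) + 3·(15/8) = -11/8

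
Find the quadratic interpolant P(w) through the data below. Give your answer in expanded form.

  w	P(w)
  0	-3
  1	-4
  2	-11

P(w) = -3w^2 + 2w - 3

Build the Lagrange basis polynomials:
L_0(w) = (w - 1)(w - 2) / [2] = (1/2)w^2 - (3/2)w + 1
L_1(w) = w(w - 2) / [-1] = -w^2 + 2w
L_2(w) = w(w - 1) / [2] = (1/2)w^2 - (1/2)w
P(w) = (-3)·L_0 + (-4)·L_1 + (-11)·L_2
  (-3)·L_0(w) = -(3/2)w^2 + (9/2)w - 3
  (-4)·L_1(w) = 4w^2 - 8w
  (-11)·L_2(w) = -(11/2)w^2 + (11/2)w
Adding term by term: -3w^2 + 2w - 3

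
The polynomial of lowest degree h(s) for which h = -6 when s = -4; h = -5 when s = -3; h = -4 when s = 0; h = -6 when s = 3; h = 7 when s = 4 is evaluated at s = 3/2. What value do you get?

Evaluate each Lagrange basis at s = 3/2:
L_0(3/2) = (9/2)·(3/2)·(-3/2)·(-5/2)/[(-1)·(-4)·(-7)·(-8)] = 405/3584
L_1(3/2) = (11/2)·(3/2)·(-3/2)·(-5/2)/[(1)·(-3)·(-6)·(-7)] = -55/224
L_2(3/2) = (11/2)·(9/2)·(-3/2)·(-5/2)/[(4)·(3)·(-3)·(-4)] = 165/256
L_3(3/2) = (11/2)·(9/2)·(3/2)·(-5/2)/[(7)·(6)·(3)·(-1)] = 165/224
L_4(3/2) = (11/2)·(9/2)·(3/2)·(-3/2)/[(8)·(7)·(4)·(1)] = -891/3584
Sum: (-6)·(405/3584) + (-5)·(-55/224) + (-4)·(165/256) + (-6)·(165/224) + 7·(-891/3584) = -29347/3584

-29347/3584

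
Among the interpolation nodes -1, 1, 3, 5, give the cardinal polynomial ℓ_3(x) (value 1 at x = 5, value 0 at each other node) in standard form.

ℓ_3(x) = (1/48)x^3 - (1/16)x^2 - (1/48)x + 1/16

ℓ_3(x) = (x + 1)(x - 1)(x - 3) / [(6)·(4)·(2)]
       = (x^3 - 3x^2 - x + 3) / (48)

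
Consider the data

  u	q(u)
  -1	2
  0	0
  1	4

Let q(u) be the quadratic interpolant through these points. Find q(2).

14

Evaluate each Lagrange basis at u = 2:
L_0(2) = (2)·(1)/[(-1)·(-2)] = 1
L_1(2) = (3)·(1)/[(1)·(-1)] = -3
L_2(2) = (3)·(2)/[(2)·(1)] = 3
Sum: 2·(1) + 0 + 4·(3) = 14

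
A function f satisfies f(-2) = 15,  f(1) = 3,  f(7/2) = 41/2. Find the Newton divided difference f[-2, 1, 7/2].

f[-2,1] = (3 - 15) / (1 - (-2)) = -4
f[1,7/2] = (41/2 - 3) / (7/2 - 1) = 7
f[-2,1,7/2] = (7 - (-4)) / (7/2 - (-2)) = 2

2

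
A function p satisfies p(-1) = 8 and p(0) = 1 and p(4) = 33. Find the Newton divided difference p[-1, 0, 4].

3

p[-1,0] = (1 - 8) / (0 - (-1)) = -7
p[0,4] = (33 - 1) / (4 - 0) = 8
p[-1,0,4] = (8 - (-7)) / (4 - (-1)) = 3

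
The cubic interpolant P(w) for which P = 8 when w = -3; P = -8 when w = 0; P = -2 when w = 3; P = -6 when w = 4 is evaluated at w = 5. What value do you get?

Evaluate each Lagrange basis at w = 5:
L_0(5) = (5)·(2)·(1)/[(-3)·(-6)·(-7)] = -5/63
L_1(5) = (8)·(2)·(1)/[(3)·(-3)·(-4)] = 4/9
L_2(5) = (8)·(5)·(1)/[(6)·(3)·(-1)] = -20/9
L_3(5) = (8)·(5)·(2)/[(7)·(4)·(1)] = 20/7
Sum: 8·(-5/63) + (-8)·(4/9) + (-2)·(-20/9) + (-6)·(20/7) = -152/9

-152/9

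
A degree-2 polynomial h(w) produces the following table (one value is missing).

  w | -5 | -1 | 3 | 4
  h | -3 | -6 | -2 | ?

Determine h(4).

3/32

The 3 known values determine h uniquely (degree ≤ 2).
L_0(4) = (5)·(1)/[(-4)·(-8)] = 5/32
L_1(4) = (9)·(1)/[(4)·(-4)] = -9/16
L_2(4) = (9)·(5)/[(8)·(4)] = 45/32
Sum: (-3)·(5/32) + (-6)·(-9/16) + (-2)·(45/32) = 3/32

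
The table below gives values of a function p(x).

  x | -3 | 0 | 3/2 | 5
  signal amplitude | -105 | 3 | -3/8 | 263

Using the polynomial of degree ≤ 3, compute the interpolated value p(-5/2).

-491/8

Using Newton's divided-difference form:
p[-3,0] = (3 - (-105)) / (0 - (-3)) = 36
p[0,3/2] = (-3/8 - 3) / (3/2 - 0) = -9/4
p[3/2,5] = (263 - (-3/8)) / (5 - 3/2) = 301/4
p[-3,0,3/2] = (-9/4 - 36) / (3/2 - (-3)) = -17/2
p[0,3/2,5] = (301/4 - (-9/4)) / (5 - 0) = 31/2
p[-3,0,3/2,5] = (31/2 - (-17/2)) / (5 - (-3)) = 3
p(-5/2) = -105 + 36·(1/2) + (-17/2)·(1/2)·(-5/2) + 3·(1/2)·(-5/2)·(-4) = -491/8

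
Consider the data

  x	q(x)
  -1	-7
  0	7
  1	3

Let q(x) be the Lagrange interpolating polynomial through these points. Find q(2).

-19

Evaluate each Lagrange basis at x = 2:
L_0(2) = (2)·(1)/[(-1)·(-2)] = 1
L_1(2) = (3)·(1)/[(1)·(-1)] = -3
L_2(2) = (3)·(2)/[(2)·(1)] = 3
Sum: (-7)·(1) + 7·(-3) + 3·(3) = -19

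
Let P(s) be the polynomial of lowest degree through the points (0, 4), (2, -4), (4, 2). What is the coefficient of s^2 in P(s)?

L_0(s) = (s - 2)(s - 4) / [8] = (1/8)s^2 - (3/4)s + 1
L_1(s) = s(s - 4) / [-4] = -(1/4)s^2 + s
L_2(s) = s(s - 2) / [8] = (1/8)s^2 - (1/4)s
P(s) = 4·L_0 + (-4)·L_1 + 2·L_2
Only the coefficient of s^2 is needed; take it from each L_i and combine:
4·(1/8) + (-4)·(-1/4) + 2·(1/8) = 7/4

7/4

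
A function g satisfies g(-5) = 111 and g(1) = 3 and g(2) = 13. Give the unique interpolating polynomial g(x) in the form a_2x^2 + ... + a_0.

Build the Lagrange basis polynomials:
L_0(x) = (x - 1)(x - 2) / [42] = (1/42)x^2 - (1/14)x + 1/21
L_1(x) = (x + 5)(x - 2) / [-6] = -(1/6)x^2 - (1/2)x + 5/3
L_2(x) = (x + 5)(x - 1) / [7] = (1/7)x^2 + (4/7)x - 5/7
g(x) = 111·L_0 + 3·L_1 + 13·L_2
  111·L_0(x) = (37/14)x^2 - (111/14)x + 37/7
  3·L_1(x) = -(1/2)x^2 - (3/2)x + 5
  13·L_2(x) = (13/7)x^2 + (52/7)x - 65/7
Adding term by term: 4x^2 - 2x + 1

g(x) = 4x^2 - 2x + 1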